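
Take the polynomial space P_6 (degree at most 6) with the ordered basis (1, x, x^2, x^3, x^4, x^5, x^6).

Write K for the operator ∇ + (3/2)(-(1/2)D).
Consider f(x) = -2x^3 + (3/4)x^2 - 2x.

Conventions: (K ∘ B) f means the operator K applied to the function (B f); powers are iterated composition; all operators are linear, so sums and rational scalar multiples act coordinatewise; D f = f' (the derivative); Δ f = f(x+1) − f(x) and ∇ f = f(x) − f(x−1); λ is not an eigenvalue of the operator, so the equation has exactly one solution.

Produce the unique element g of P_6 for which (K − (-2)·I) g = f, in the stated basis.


g(x) = -x^3 + (3/4)x^2 - (43/16)x + 155/128

write g with unknown coordinates in the stated basis and equate coefficients in (K − (-2)·I) g = f
solving from the highest basis element down gives g = -x^3 + (3/4)x^2 - (43/16)x + 155/128
check: K g = -(3/4)x^2 + (27/8)x - 155/64
so K g − (-2)·g = -2x^3 + (3/4)x^2 - 2x = f ✓


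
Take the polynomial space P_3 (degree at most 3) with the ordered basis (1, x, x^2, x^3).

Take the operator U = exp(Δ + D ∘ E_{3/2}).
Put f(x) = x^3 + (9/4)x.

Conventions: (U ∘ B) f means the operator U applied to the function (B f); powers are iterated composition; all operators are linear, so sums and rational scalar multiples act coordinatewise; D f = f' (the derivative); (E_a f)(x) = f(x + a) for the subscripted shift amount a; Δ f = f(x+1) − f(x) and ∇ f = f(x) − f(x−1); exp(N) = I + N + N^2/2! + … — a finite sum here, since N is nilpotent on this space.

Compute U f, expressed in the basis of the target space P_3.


order-1 term: 6x^2 + 12x + 49/4
order-2 term: 12x + 24
order-3 term: 8
the series for exp(Δ + D ∘ E_{3/2}) f terminates at order 3
exp(Δ + D ∘ E_{3/2}) f = x^3 + 6x^2 + (105/4)x + 177/4

the result is g(x) = x^3 + 6x^2 + (105/4)x + 177/4


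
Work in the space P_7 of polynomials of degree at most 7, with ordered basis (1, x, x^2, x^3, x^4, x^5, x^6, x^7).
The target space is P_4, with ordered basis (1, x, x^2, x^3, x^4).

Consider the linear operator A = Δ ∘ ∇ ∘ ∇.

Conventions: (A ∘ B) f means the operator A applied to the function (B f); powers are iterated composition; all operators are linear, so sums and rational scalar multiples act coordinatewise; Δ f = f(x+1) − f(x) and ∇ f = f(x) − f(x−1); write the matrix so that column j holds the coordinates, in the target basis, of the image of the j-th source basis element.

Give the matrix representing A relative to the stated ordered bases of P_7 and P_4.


image of 1: 0
image of x: 0
image of x^2: 0
image of x^3: 6
image of x^4: 24x - 12
image of x^5: 60x^2 - 60x + 30
image of x^6: 120x^3 - 180x^2 + 180x - 60
image of x^7: 210x^4 - 420x^3 + 630x^2 - 420x + 126
each image's coordinates form column j of the matrix

the matrix is [[0, 0, 0, 6, -12, 30, -60, 126]; [0, 0, 0, 0, 24, -60, 180, -420]; [0, 0, 0, 0, 0, 60, -180, 630]; [0, 0, 0, 0, 0, 0, 120, -420]; [0, 0, 0, 0, 0, 0, 0, 210]] (rows listed top to bottom)


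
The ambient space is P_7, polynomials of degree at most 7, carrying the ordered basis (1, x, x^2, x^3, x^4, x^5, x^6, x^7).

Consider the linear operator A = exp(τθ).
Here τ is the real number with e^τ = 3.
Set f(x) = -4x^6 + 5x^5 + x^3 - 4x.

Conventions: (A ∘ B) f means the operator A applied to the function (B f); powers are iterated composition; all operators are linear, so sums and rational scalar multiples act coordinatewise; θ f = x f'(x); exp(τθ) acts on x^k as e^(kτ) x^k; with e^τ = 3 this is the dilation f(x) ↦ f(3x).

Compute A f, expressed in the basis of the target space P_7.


the result is g(x) = -2916x^6 + 1215x^5 + 27x^3 - 12x

exp(τθ) x^k = e^(kτ) x^k; with e^τ = 3 this sends x^k to 3^k x^k
x ↦ 3 x
x^3 ↦ 27 x^3
x^5 ↦ 243 x^5
x^6 ↦ 729 x^6
applying this coordinatewise to f: exp(τθ) f = -2916x^6 + 1215x^5 + 27x^3 - 12x


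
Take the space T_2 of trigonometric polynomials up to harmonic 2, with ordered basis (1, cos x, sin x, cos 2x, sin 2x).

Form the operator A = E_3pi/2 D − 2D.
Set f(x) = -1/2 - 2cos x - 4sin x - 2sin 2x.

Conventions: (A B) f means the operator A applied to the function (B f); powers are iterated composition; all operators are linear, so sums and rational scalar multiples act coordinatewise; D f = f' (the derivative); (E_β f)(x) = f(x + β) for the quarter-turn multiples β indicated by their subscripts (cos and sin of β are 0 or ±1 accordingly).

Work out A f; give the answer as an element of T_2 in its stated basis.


the image equals g(x) = 6cos x - 8sin x + 12cos 2x

D f = -4cos x + 2sin x - 4cos 2x
E_3pi/2 D f = -2cos x - 4sin x + 4cos 2x
D f = -4cos x + 2sin x - 4cos 2x
(-2D) f = 8cos x - 4sin x + 8cos 2x
(E_3pi/2 D − 2D) f = 6cos x - 8sin x + 12cos 2x


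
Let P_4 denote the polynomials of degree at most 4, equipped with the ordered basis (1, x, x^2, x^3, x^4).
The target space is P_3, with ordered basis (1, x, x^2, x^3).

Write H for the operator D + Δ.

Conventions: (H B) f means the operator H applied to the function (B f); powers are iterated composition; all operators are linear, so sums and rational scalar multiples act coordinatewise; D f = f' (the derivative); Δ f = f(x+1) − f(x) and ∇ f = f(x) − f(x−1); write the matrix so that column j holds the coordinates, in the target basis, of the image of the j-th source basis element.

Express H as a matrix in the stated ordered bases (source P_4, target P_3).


the matrix is [[0, 2, 1, 1, 1]; [0, 0, 4, 3, 4]; [0, 0, 0, 6, 6]; [0, 0, 0, 0, 8]] (rows listed top to bottom)

image of 1: 0
image of x: 2
image of x^2: 4x + 1
image of x^3: 6x^2 + 3x + 1
image of x^4: 8x^3 + 6x^2 + 4x + 1
each image's coordinates form column j of the matrix


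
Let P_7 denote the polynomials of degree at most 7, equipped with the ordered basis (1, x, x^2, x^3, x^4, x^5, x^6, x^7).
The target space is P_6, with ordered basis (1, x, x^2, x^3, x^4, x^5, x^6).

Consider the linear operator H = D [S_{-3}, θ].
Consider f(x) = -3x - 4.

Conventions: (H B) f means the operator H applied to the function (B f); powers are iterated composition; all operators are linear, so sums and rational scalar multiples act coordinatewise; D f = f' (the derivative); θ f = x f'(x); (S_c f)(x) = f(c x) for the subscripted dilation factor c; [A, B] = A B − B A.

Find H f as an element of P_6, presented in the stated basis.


θ f = -3x
S_{-3} θ f = 9x
S_{-3} f = 9x - 4
θ S_{-3} f = 9x
[S_{-3}, θ] f = 0
D [S_{-3}, θ] f = 0

g(x) = 0


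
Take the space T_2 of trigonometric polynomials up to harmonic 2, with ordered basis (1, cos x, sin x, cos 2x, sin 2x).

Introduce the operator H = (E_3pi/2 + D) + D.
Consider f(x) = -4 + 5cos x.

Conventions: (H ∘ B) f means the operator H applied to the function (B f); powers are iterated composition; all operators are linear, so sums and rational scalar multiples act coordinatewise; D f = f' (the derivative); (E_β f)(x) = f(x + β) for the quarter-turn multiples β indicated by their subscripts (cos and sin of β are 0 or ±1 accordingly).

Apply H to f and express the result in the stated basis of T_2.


the result is g(x) = -4 - 5sin x

E_3pi/2 f = -4 + 5sin x
D f = -5sin x
(E_3pi/2 + D) f = -4
D f = -5sin x
((E_3pi/2 + D) + D) f = -4 - 5sin x


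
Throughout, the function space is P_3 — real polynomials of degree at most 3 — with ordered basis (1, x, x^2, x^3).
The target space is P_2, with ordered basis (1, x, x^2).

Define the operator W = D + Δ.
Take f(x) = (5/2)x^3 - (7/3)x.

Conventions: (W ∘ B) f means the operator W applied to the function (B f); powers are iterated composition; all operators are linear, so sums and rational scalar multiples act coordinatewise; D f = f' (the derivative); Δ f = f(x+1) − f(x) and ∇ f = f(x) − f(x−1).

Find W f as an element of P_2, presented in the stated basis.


the image equals g(x) = 15x^2 + (15/2)x - 13/6

D f = (15/2)x^2 - 7/3
Δ f = (15/2)x^2 + (15/2)x + 1/6
(D + Δ) f = 15x^2 + (15/2)x - 13/6


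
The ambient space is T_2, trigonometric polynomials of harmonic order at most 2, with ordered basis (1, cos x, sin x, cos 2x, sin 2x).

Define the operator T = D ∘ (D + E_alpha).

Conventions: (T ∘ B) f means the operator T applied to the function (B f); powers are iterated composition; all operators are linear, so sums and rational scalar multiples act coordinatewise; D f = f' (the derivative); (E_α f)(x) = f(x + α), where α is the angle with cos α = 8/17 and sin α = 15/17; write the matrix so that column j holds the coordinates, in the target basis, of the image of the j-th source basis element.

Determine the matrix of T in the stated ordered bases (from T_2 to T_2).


the matrix is [[0, 0, 0, 0, 0]; [0, -32/17, 8/17, 0, 0]; [0, -8/17, -32/17, 0, 0]; [0, 0, 0, -1636/289, -322/289]; [0, 0, 0, 322/289, -1636/289]] (rows listed top to bottom)

image of 1: 0
image of cos x: -(32/17)cos x - (8/17)sin x
image of sin x: (8/17)cos x - (32/17)sin x
image of cos 2x: -(1636/289)cos 2x + (322/289)sin 2x
image of sin 2x: -(322/289)cos 2x - (1636/289)sin 2x
each image's coordinates form column j of the matrix


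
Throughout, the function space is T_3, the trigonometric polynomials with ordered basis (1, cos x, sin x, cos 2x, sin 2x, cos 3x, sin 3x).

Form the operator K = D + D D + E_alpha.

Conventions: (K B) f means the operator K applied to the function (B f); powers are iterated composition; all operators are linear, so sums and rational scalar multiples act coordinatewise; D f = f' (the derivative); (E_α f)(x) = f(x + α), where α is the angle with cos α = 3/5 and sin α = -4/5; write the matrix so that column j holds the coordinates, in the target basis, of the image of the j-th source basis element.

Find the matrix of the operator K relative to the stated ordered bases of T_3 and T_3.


the matrix is [[1, 0, 0, 0, 0, 0, 0]; [0, -2/5, 1/5, 0, 0, 0, 0]; [0, -1/5, -2/5, 0, 0, 0, 0]; [0, 0, 0, -107/25, 26/25, 0, 0]; [0, 0, 0, -26/25, -107/25, 0, 0]; [0, 0, 0, 0, 0, -1242/125, 331/125]; [0, 0, 0, 0, 0, -331/125, -1242/125]] (rows listed top to bottom)

image of 1: 1
image of cos x: -(2/5)cos x - (1/5)sin x
image of sin x: (1/5)cos x - (2/5)sin x
image of cos 2x: -(107/25)cos 2x - (26/25)sin 2x
image of sin 2x: (26/25)cos 2x - (107/25)sin 2x
image of cos 3x: -(1242/125)cos 3x - (331/125)sin 3x
image of sin 3x: (331/125)cos 3x - (1242/125)sin 3x
each image's coordinates form column j of the matrix


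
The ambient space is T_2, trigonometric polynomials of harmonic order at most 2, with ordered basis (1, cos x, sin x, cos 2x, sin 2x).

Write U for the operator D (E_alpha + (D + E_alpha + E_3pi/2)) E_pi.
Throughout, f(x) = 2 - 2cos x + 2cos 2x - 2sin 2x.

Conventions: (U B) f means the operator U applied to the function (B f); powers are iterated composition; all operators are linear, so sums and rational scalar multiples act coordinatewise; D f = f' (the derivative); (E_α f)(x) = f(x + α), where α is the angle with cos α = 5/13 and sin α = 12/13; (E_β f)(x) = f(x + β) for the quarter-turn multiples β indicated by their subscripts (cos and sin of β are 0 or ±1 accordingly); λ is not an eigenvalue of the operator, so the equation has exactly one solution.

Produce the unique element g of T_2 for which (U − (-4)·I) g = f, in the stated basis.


write g with unknown coordinates in the stated basis and equate coefficients in (U − (-4)·I) g = f
solving from the highest basis element down gives g = 1/2 - (38/113)cos x + (5/113)sin x - (647/1321)cos 2x - (167/1321)sin 2x
check: U g = -(74/113)cos x - (20/113)sin x + (5230/1321)cos 2x - (1974/1321)sin 2x
so U g − (-4)·g = 2 - 2cos x + 2cos 2x - 2sin 2x = f ✓

g(x) = 1/2 - (38/113)cos x + (5/113)sin x - (647/1321)cos 2x - (167/1321)sin 2x


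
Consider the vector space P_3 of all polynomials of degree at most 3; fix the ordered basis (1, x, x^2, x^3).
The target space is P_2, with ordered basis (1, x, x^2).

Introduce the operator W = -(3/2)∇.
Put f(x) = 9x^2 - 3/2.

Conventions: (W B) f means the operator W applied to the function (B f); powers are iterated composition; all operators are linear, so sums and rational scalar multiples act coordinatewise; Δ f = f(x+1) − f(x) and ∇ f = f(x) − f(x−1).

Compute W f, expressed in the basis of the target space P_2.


g(x) = -27x + 27/2

∇ f = 18x - 9
(-(3/2)∇) f = -27x + 27/2


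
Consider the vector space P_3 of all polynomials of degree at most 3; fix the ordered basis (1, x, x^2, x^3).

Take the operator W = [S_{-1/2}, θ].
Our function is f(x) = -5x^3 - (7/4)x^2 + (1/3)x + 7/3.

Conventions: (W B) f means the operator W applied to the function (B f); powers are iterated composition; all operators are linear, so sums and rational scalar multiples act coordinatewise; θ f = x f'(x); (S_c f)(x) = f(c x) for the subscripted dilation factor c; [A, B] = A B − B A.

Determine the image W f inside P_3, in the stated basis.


θ f = -15x^3 - (7/2)x^2 + (1/3)x
S_{-1/2} θ f = (15/8)x^3 - (7/8)x^2 - (1/6)x
S_{-1/2} f = (5/8)x^3 - (7/16)x^2 - (1/6)x + 7/3
θ S_{-1/2} f = (15/8)x^3 - (7/8)x^2 - (1/6)x
[S_{-1/2}, θ] f = 0

g(x) = 0


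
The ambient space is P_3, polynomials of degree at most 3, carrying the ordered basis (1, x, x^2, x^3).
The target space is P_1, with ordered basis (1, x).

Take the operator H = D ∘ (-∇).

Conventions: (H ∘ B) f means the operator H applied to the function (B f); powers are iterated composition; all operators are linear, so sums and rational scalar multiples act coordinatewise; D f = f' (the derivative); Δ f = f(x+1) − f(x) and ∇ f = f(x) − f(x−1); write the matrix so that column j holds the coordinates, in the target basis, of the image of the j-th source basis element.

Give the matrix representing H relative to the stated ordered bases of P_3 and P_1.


the matrix is [[0, 0, -2, 3]; [0, 0, 0, -6]] (rows listed top to bottom)

image of 1: 0
image of x: 0
image of x^2: -2
image of x^3: -6x + 3
each image's coordinates form column j of the matrix


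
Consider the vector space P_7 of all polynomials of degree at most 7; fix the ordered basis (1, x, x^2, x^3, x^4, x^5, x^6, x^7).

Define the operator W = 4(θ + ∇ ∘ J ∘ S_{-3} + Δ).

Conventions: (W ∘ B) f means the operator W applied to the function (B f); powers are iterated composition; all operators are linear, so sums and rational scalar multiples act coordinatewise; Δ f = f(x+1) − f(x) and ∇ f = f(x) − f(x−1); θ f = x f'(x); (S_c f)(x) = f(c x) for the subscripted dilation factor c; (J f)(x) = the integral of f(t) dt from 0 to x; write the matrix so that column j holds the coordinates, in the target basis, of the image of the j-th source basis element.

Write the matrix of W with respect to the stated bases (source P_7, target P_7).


the matrix is [[4, 10, 16, 31, 344/5, 166, 2944/7, 2195/2]; [0, -8, -28, -96, -308, -952, -2892, -8720]; [0, 0, 44, 174, 672, 2470, 8808, 30702]; [0, 0, 0, -96, -632, -3200, -14500, -61096]; [0, 0, 0, 0, 340, 2450, 14640, 76685]; [0, 0, 0, 0, 0, -952, -8724, -61152]; [0, 0, 0, 0, 0, 0, 2940, 30646]; [0, 0, 0, 0, 0, 0, 0, -8720]] (rows listed top to bottom)

image of 1: 4
image of x: -8x + 10
image of x^2: 44x^2 - 28x + 16
image of x^3: -96x^3 + 174x^2 - 96x + 31
image of x^4: 340x^4 - 632x^3 + 672x^2 - 308x + 344/5
image of x^5: -952x^5 + 2450x^4 - 3200x^3 + 2470x^2 - 952x + 166
image of x^6: 2940x^6 - 8724x^5 + 14640x^4 - 14500x^3 + 8808x^2 - 2892x + 2944/7
image of x^7: -8720x^7 + 30646x^6 - 61152x^5 + 76685x^4 - 61096x^3 + 30702x^2 - 8720x + 2195/2
each image's coordinates form column j of the matrix


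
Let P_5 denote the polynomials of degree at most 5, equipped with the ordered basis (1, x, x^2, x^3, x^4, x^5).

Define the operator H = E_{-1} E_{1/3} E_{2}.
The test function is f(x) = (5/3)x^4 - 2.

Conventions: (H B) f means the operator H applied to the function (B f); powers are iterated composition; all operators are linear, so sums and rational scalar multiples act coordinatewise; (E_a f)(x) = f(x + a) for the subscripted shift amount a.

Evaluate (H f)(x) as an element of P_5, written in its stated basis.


E_{2} f = (5/3)x^4 + (40/3)x^3 + 40x^2 + (160/3)x + 74/3
E_{1/3} E_{2} f = (5/3)x^4 + (140/9)x^3 + (490/9)x^2 + (6860/81)x + 11519/243
E_{-1} E_{1/3} E_{2} f = (5/3)x^4 + (80/9)x^3 + (160/9)x^2 + (1280/81)x + 794/243

g(x) = (5/3)x^4 + (80/9)x^3 + (160/9)x^2 + (1280/81)x + 794/243


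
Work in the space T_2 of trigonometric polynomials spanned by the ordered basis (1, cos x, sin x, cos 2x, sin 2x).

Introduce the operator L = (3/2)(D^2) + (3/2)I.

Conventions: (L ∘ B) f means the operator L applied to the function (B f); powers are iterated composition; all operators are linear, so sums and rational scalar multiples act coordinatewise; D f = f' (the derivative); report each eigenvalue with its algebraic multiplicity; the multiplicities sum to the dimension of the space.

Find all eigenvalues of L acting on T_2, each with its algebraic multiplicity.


image of 1: 3/2
image of cos x: 0
image of sin x: 0
image of cos 2x: -(9/2)cos 2x
image of sin 2x: -(9/2)sin 2x
the matrix is diagonal; its diagonal is (3/2, 0, 0, -9/2, -9/2)
for a triangular matrix the eigenvalues are the diagonal entries, with algebraic multiplicity their repetition count

λ = -9/2 (multiplicity 2), λ = 0 (multiplicity 2), λ = 3/2 (multiplicity 1)


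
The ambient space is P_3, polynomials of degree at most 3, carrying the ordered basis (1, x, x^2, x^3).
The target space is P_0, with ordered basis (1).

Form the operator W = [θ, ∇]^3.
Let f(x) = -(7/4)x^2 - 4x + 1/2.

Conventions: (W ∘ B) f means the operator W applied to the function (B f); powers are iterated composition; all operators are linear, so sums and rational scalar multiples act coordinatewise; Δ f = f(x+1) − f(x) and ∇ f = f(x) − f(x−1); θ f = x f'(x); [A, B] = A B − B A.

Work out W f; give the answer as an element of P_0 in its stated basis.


the image equals g(x) = 0

∇ f = -(7/2)x - 9/4
θ ∇ f = -(7/2)x
θ f = -(7/2)x^2 - 4x
∇ θ f = -7x - 1/2
[θ, ∇] f = (7/2)x + 1/2
∇ [θ, ∇] f = 7/2
θ ∇ [θ, ∇] f = 0
θ [θ, ∇] f = (7/2)x
∇ θ [θ, ∇] f = 7/2
[θ, ∇] [θ, ∇] f = -7/2
∇ [θ, ∇] [θ, ∇] f = 0
θ ∇ [θ, ∇] [θ, ∇] f = 0
θ [θ, ∇] [θ, ∇] f = 0
∇ θ [θ, ∇] [θ, ∇] f = 0
[θ, ∇] [θ, ∇] [θ, ∇] f = 0


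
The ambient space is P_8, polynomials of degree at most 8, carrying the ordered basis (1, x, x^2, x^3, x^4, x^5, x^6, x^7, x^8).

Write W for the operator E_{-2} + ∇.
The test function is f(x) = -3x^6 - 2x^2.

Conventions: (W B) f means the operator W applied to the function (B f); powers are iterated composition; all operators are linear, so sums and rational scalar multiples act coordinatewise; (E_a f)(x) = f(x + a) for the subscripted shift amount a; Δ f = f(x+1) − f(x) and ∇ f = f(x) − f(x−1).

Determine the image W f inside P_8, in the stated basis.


E_{-2} f = -3x^6 + 36x^5 - 180x^4 + 480x^3 - 722x^2 + 584x - 200
∇ f = -18x^5 + 45x^4 - 60x^3 + 45x^2 - 22x + 5
(E_{-2} + ∇) f = -3x^6 + 18x^5 - 135x^4 + 420x^3 - 677x^2 + 562x - 195

the image equals g(x) = -3x^6 + 18x^5 - 135x^4 + 420x^3 - 677x^2 + 562x - 195


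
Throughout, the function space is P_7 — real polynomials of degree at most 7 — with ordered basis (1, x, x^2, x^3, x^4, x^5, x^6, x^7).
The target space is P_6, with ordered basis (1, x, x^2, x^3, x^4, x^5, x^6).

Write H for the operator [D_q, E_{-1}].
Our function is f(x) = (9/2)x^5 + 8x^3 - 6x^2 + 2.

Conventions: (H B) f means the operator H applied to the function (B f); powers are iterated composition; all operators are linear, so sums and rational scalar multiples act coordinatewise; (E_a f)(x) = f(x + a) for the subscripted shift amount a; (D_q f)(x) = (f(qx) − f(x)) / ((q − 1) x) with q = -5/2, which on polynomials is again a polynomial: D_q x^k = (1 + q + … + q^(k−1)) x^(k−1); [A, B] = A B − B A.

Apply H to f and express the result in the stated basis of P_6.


E_{-1} f = (9/2)x^5 - (45/2)x^4 + 53x^3 - 75x^2 + (117/2)x - 33/2
D_q E_{-1} f = (4059/32)x^4 + (3915/16)x^3 + (1007/4)x^2 + (225/2)x + 117/2
D_q f = (4059/32)x^4 + 38x^2 + 9x
E_{-1} D_q f = (4059/32)x^4 - (4059/8)x^3 + (12785/16)x^2 - (4595/8)x + 4987/32
[D_q, E_{-1}] f = (12033/16)x^3 - (8757/16)x^2 + (5495/8)x - 3115/32

the result is g(x) = (12033/16)x^3 - (8757/16)x^2 + (5495/8)x - 3115/32


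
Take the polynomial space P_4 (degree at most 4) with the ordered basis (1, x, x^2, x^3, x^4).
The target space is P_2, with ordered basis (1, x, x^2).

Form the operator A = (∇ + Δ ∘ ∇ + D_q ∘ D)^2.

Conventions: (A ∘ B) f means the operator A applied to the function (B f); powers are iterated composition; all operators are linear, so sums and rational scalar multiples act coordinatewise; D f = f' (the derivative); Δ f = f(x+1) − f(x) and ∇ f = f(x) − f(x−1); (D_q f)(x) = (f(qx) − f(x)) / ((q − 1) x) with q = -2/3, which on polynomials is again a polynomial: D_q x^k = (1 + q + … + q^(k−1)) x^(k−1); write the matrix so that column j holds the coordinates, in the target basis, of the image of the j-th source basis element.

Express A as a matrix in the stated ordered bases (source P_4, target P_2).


image of 1: 0
image of x: 0
image of x^2: 2
image of x^3: 6x + 13
image of x^4: 12x^2 + (308/9)x + 106/3
each image's coordinates form column j of the matrix

the matrix is [[0, 0, 2, 13, 106/3]; [0, 0, 0, 6, 308/9]; [0, 0, 0, 0, 12]] (rows listed top to bottom)


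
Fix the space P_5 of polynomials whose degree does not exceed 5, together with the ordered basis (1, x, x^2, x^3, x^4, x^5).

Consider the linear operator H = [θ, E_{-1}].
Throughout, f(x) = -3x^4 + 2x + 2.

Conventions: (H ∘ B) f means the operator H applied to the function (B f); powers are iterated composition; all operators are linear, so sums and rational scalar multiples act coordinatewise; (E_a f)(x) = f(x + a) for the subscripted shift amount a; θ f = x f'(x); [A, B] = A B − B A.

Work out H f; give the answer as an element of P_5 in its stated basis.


E_{-1} f = -3x^4 + 12x^3 - 18x^2 + 14x - 3
θ E_{-1} f = -12x^4 + 36x^3 - 36x^2 + 14x
θ f = -12x^4 + 2x
E_{-1} θ f = -12x^4 + 48x^3 - 72x^2 + 50x - 14
[θ, E_{-1}] f = -12x^3 + 36x^2 - 36x + 14

the result is g(x) = -12x^3 + 36x^2 - 36x + 14


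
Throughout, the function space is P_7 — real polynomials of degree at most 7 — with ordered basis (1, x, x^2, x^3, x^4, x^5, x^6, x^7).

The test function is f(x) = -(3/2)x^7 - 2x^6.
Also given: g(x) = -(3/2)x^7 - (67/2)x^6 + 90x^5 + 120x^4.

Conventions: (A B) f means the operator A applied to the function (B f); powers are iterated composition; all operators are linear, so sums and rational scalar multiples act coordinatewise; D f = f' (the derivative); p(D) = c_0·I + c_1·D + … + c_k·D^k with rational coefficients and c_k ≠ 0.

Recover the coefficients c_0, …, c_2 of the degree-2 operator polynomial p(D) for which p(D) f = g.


D^0 f = -(3/2)x^7 - 2x^6
D^1 f = -(21/2)x^6 - 12x^5
D^2 f = -63x^5 - 60x^4
matching coefficients of g against c_0 f + c_1 Df + … from the top degree down determines the c_i
solution: c_0 = 1, c_1 = 3, c_2 = -2

p(D) = I + 3·D − 2·D^2, i.e. c_0 = 1, c_1 = 3, c_2 = -2


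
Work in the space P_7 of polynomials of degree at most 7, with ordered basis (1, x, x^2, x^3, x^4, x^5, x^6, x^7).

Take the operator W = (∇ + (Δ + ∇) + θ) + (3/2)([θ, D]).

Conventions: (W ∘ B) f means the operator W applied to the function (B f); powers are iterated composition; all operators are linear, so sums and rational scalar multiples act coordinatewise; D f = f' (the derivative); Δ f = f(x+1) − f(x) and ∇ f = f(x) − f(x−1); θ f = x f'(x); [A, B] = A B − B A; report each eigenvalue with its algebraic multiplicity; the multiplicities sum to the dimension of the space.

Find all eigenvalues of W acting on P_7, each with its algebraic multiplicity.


λ = 0 (multiplicity 1), λ = 1 (multiplicity 1), λ = 2 (multiplicity 1), λ = 3 (multiplicity 1), λ = 4 (multiplicity 1), λ = 5 (multiplicity 1), λ = 6 (multiplicity 1), λ = 7 (multiplicity 1)

image of 1: 0
image of x: x + 3/2
image of x^2: 2x^2 + 3x - 1
image of x^3: 3x^3 + (9/2)x^2 - 3x + 3
image of x^4: 4x^4 + 6x^3 - 6x^2 + 12x - 1
image of x^5: 5x^5 + (15/2)x^4 - 10x^3 + 30x^2 - 5x + 3
image of x^6: 6x^6 + 9x^5 - 15x^4 + 60x^3 - 15x^2 + 18x - 1
image of x^7: 7x^7 + (21/2)x^6 - 21x^5 + 105x^4 - 35x^3 + 63x^2 - 7x + 3
the matrix is upper triangular; its diagonal is (0, 1, 2, 3, 4, 5, 6, 7)
for a triangular matrix the eigenvalues are the diagonal entries, with algebraic multiplicity their repetition count


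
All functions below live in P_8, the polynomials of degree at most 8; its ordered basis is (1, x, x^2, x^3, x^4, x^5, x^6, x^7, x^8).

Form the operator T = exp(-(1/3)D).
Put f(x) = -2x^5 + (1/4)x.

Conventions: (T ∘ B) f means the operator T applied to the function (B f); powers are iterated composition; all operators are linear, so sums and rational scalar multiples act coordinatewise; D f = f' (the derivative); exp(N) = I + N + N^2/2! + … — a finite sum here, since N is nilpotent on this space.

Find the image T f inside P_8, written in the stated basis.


the image equals g(x) = -2x^5 + (10/3)x^4 - (20/9)x^3 + (20/27)x^2 + (41/324)x - 73/972

order-1 term: (10/3)x^4 - 1/12
order-2 term: -(20/9)x^3
order-3 term: (20/27)x^2
order-4 term: -(10/81)x
order-5 term: 2/243
the series for exp(-(1/3)D) f terminates at order 5
exp(-(1/3)D) f = -2x^5 + (10/3)x^4 - (20/9)x^3 + (20/27)x^2 + (41/324)x - 73/972


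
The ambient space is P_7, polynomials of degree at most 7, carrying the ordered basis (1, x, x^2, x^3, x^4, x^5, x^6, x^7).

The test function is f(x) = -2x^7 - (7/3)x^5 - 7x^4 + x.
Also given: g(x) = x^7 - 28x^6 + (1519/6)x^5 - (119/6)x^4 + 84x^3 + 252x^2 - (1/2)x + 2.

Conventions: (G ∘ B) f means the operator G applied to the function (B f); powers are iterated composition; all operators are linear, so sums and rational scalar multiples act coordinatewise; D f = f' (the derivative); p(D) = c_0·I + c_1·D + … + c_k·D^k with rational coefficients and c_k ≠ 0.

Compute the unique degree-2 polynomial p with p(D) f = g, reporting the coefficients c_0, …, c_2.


D^0 f = -2x^7 - (7/3)x^5 - 7x^4 + x
D^1 f = -14x^6 - (35/3)x^4 - 28x^3 + 1
D^2 f = -84x^5 - (140/3)x^3 - 84x^2
matching coefficients of g against c_0 f + c_1 Df + … from the top degree down determines the c_i
solution: c_0 = -1/2, c_1 = 2, c_2 = -3

p(D) = -(1/2)·I + 2·D − 3·D^2, i.e. c_0 = -1/2, c_1 = 2, c_2 = -3


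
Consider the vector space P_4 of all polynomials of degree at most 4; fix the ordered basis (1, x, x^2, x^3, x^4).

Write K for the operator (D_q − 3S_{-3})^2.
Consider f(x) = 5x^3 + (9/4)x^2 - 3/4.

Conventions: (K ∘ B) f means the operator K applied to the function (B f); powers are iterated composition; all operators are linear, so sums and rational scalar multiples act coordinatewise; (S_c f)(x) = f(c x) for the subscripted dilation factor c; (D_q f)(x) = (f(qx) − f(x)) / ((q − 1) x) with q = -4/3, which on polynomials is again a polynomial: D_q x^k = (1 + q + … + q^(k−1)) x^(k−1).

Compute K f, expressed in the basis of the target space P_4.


the image equals g(x) = 32805x^3 + (8121/4)x^2 + (599/54)x - 15/2

D_q f = (65/9)x^2 - (3/4)x
S_{-3} f = -135x^3 + (81/4)x^2 - 3/4
(-3S_{-3}) f = 405x^3 - (243/4)x^2 + 9/4
(D_q − 3S_{-3}) f = 405x^3 - (1927/36)x^2 - (3/4)x + 9/4
D_q (D_q − 3S_{-3}) f = 585x^2 + (1927/108)x - 3/4
S_{-3} (D_q − 3S_{-3}) f = -10935x^3 - (1927/4)x^2 + (9/4)x + 9/4
(-3S_{-3}) (D_q − 3S_{-3}) f = 32805x^3 + (5781/4)x^2 - (27/4)x - 27/4
(D_q − 3S_{-3}) (D_q − 3S_{-3}) f = 32805x^3 + (8121/4)x^2 + (599/54)x - 15/2


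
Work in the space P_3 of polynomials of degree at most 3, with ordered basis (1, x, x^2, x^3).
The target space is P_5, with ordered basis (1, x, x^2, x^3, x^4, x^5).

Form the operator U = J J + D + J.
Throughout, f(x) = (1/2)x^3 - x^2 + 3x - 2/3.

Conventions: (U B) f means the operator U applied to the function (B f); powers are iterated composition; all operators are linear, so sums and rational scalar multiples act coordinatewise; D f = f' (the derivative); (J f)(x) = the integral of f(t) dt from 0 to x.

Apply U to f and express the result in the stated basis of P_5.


the result is g(x) = (1/40)x^5 + (1/24)x^4 + (1/6)x^3 + (8/3)x^2 - (8/3)x + 3

J f = (1/8)x^4 - (1/3)x^3 + (3/2)x^2 - (2/3)x
J J f = (1/40)x^5 - (1/12)x^4 + (1/2)x^3 - (1/3)x^2
D f = (3/2)x^2 - 2x + 3
J f = (1/8)x^4 - (1/3)x^3 + (3/2)x^2 - (2/3)x
(J J + D + J) f = (1/40)x^5 + (1/24)x^4 + (1/6)x^3 + (8/3)x^2 - (8/3)x + 3


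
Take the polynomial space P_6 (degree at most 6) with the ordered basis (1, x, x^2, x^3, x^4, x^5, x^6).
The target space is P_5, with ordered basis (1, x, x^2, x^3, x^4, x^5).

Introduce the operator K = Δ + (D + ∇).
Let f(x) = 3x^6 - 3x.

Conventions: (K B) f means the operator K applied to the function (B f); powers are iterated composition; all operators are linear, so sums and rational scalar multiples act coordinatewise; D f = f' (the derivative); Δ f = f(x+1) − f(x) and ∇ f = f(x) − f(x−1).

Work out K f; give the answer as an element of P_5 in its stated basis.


Δ f = 18x^5 + 45x^4 + 60x^3 + 45x^2 + 18x
D f = 18x^5 - 3
∇ f = 18x^5 - 45x^4 + 60x^3 - 45x^2 + 18x - 6
(D + ∇) f = 36x^5 - 45x^4 + 60x^3 - 45x^2 + 18x - 9
(Δ + (D + ∇)) f = 54x^5 + 120x^3 + 36x - 9

the image equals g(x) = 54x^5 + 120x^3 + 36x - 9


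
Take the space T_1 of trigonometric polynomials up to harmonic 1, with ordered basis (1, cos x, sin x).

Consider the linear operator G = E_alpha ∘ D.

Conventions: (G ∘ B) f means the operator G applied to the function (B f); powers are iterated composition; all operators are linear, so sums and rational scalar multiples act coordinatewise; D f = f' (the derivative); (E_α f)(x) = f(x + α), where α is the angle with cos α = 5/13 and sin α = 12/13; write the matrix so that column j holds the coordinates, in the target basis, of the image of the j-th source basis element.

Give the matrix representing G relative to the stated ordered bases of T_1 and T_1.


the matrix is [[0, 0, 0]; [0, -12/13, 5/13]; [0, -5/13, -12/13]] (rows listed top to bottom)

image of 1: 0
image of cos x: -(12/13)cos x - (5/13)sin x
image of sin x: (5/13)cos x - (12/13)sin x
each image's coordinates form column j of the matrix


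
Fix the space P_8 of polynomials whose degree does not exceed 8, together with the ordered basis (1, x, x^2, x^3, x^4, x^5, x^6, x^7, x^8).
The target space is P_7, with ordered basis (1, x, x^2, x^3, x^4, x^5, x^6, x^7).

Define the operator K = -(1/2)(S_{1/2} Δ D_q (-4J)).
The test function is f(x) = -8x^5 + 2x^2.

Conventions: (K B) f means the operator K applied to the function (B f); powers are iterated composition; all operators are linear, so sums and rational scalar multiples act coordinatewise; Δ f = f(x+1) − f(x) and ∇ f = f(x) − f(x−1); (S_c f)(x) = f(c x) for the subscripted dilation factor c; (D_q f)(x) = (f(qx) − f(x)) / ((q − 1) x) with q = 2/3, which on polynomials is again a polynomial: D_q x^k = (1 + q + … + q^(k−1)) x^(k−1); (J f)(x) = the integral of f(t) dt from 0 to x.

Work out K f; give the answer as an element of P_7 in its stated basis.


J f = -(4/3)x^6 + (2/3)x^3
(-4J) f = (16/3)x^6 - (8/3)x^3
D_q (-4J) f = (10640/729)x^5 - (152/27)x^2
Δ D_q (-4J) f = (53200/729)x^4 + (106400/729)x^3 + (106400/729)x^2 + (44992/729)x + 6536/729
S_{1/2} Δ D_q (-4J) f = (3325/729)x^4 + (13300/729)x^3 + (26600/729)x^2 + (22496/729)x + 6536/729
(-(1/2)(S_{1/2} Δ D_q (-4J))) f = -(3325/1458)x^4 - (6650/729)x^3 - (13300/729)x^2 - (11248/729)x - 3268/729

the result is g(x) = -(3325/1458)x^4 - (6650/729)x^3 - (13300/729)x^2 - (11248/729)x - 3268/729


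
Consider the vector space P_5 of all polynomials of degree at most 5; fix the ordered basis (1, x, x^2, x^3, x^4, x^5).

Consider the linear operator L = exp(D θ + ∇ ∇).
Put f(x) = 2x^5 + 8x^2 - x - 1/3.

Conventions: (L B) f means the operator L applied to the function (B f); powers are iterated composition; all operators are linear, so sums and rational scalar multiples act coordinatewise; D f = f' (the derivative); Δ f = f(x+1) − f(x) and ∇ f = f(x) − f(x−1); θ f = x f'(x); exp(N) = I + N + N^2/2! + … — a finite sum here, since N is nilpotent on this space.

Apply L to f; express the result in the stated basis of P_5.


the result is g(x) = 2x^5 + 50x^4 + 440x^3 + 1568x^2 + 2091x + 1892/3

order-1 term: 50x^4 + 40x^3 - 120x^2 + 172x - 45
order-2 term: 400x^3 + 480x^2 - 720x + 196
order-3 term: 1200x^2 + 1440x - 720
order-4 term: 1200x + 960
order-5 term: 240
the series for exp(D θ + ∇ ∇) f terminates at order 5
exp(D θ + ∇ ∇) f = 2x^5 + 50x^4 + 440x^3 + 1568x^2 + 2091x + 1892/3


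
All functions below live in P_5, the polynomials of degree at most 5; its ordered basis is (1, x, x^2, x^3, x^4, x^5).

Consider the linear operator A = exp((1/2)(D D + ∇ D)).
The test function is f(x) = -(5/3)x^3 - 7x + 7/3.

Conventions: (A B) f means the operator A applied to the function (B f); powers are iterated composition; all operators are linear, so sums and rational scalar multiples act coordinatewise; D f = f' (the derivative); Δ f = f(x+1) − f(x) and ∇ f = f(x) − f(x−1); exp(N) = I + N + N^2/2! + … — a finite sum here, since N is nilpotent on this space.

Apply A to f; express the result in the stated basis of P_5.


order-1 term: -10x + 5/2
the series for exp((1/2)(D D + ∇ D)) f terminates at order 1
exp((1/2)(D D + ∇ D)) f = -(5/3)x^3 - 17x + 29/6

g(x) = -(5/3)x^3 - 17x + 29/6


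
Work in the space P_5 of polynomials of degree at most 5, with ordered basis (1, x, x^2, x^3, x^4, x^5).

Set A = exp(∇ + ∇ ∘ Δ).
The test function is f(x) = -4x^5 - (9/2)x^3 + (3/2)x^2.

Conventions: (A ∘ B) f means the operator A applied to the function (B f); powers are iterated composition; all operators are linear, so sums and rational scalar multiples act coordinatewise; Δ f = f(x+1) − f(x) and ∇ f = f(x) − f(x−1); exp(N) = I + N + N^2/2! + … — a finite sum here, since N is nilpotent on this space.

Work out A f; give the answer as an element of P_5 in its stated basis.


order-1 term: -20x^4 - 40x^3 - (107/2)x^2 - (61/2)x - 7
order-2 term: -40x^3 - 120x^2 - (307/2)x - 72
order-3 term: -40x^2 - 120x - 209/2
order-4 term: -20x - 40
order-5 term: -4
the series for exp(∇ + ∇ ∘ Δ) f terminates at order 5
exp(∇ + ∇ ∘ Δ) f = -4x^5 - 20x^4 - (169/2)x^3 - 212x^2 - 324x - 455/2

g(x) = -4x^5 - 20x^4 - (169/2)x^3 - 212x^2 - 324x - 455/2


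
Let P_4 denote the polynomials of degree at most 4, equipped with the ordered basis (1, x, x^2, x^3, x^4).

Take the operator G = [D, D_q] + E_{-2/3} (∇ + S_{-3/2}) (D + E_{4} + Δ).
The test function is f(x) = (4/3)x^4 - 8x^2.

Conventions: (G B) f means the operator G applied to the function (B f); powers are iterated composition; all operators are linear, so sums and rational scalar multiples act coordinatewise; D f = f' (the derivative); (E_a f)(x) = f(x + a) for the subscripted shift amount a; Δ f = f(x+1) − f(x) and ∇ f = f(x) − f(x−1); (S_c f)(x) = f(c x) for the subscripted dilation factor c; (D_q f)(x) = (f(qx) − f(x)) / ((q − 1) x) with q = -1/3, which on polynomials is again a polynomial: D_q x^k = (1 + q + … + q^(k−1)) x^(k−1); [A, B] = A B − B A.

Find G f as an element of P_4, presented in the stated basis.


D_q f = (80/81)x^3 - (16/3)x
D D_q f = (80/27)x^2 - 16/3
D f = (16/3)x^3 - 16x
D_q D f = (112/27)x^2 - 16
[D, D_q] f = -(32/27)x^2 + 32/3
D f = (16/3)x^3 - 16x
E_{4} f = (4/3)x^4 + (64/3)x^3 + 120x^2 + (832/3)x + 640/3
Δ f = (16/3)x^3 + 8x^2 - (32/3)x - 20/3
(D + E_{4} + Δ) f = (4/3)x^4 + 32x^3 + 128x^2 + (752/3)x + 620/3
∇ (D + E_{4} + Δ) f = (16/3)x^3 + 88x^2 + (496/3)x + 460/3
S_{-3/2} (D + E_{4} + Δ) f = (27/4)x^4 - 108x^3 + 288x^2 - 376x + 620/3
(∇ + S_{-3/2}) (D + E_{4} + Δ) f = (27/4)x^4 - (308/3)x^3 + 376x^2 - (632/3)x + 360
E_{-2/3} (∇ + S_{-3/2}) (D + E_{4} + Δ) f = (27/4)x^4 - (362/3)x^3 + (1798/3)x^2 - (7712/9)x + 56644/81
([D, D_q] + E_{-2/3} (∇ + S_{-3/2}) (D + E_{4} + Δ)) f = (27/4)x^4 - (362/3)x^3 + (16150/27)x^2 - (7712/9)x + 57508/81

g(x) = (27/4)x^4 - (362/3)x^3 + (16150/27)x^2 - (7712/9)x + 57508/81


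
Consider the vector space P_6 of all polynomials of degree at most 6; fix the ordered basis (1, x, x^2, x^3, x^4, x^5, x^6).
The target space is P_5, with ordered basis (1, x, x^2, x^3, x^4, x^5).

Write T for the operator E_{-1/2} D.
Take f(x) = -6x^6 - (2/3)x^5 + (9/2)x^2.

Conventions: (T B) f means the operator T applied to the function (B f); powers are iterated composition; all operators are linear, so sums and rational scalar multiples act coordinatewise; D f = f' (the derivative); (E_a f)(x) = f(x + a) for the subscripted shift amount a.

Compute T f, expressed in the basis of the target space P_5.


g(x) = -36x^5 + (260/3)x^4 - (250/3)x^3 + 40x^2 - (7/12)x - 43/12

D f = -36x^5 - (10/3)x^4 + 9x
E_{-1/2} D f = -36x^5 + (260/3)x^4 - (250/3)x^3 + 40x^2 - (7/12)x - 43/12


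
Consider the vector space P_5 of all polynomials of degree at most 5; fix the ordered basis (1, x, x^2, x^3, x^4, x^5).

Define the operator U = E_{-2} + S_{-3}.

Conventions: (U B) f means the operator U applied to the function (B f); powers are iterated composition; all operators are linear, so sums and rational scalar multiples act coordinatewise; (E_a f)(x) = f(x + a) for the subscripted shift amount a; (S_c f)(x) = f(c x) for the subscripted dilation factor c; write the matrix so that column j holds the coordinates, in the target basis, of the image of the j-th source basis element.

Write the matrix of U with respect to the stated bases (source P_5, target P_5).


image of 1: 2
image of x: -2x - 2
image of x^2: 10x^2 - 4x + 4
image of x^3: -26x^3 - 6x^2 + 12x - 8
image of x^4: 82x^4 - 8x^3 + 24x^2 - 32x + 16
image of x^5: -242x^5 - 10x^4 + 40x^3 - 80x^2 + 80x - 32
each image's coordinates form column j of the matrix

the matrix is [[2, -2, 4, -8, 16, -32]; [0, -2, -4, 12, -32, 80]; [0, 0, 10, -6, 24, -80]; [0, 0, 0, -26, -8, 40]; [0, 0, 0, 0, 82, -10]; [0, 0, 0, 0, 0, -242]] (rows listed top to bottom)


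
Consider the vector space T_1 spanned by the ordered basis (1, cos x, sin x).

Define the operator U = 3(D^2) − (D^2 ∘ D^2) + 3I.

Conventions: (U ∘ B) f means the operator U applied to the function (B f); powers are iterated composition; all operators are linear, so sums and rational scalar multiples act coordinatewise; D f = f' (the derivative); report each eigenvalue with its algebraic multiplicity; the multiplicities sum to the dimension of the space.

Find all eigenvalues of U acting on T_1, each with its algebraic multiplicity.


image of 1: 3
image of cos x: -cos x
image of sin x: -sin x
the matrix is diagonal; its diagonal is (3, -1, -1)
for a triangular matrix the eigenvalues are the diagonal entries, with algebraic multiplicity their repetition count

λ = -1 (multiplicity 2), λ = 3 (multiplicity 1)


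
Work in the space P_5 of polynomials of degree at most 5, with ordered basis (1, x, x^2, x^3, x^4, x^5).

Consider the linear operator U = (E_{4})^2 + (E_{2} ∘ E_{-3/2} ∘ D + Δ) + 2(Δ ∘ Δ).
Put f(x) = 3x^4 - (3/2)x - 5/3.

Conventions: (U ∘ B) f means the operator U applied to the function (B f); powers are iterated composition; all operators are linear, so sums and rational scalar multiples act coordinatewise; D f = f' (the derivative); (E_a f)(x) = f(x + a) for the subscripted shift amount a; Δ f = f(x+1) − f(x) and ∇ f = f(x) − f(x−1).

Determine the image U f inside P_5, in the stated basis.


g(x) = 3x^4 + 120x^3 + 1260x^2 + (12615/2)x + 74159/6

E_{4} f = 3x^4 + 48x^3 + 288x^2 + (1533/2)x + 2281/3
E_{4} E_{4} f = 3x^4 + 96x^3 + 1152x^2 + (12285/2)x + 36823/3
D f = 12x^3 - 3/2
E_{-3/2} D f = 12x^3 - 54x^2 + 81x - 42
E_{2} E_{-3/2} D f = 12x^3 + 18x^2 + 9x
Δ f = 12x^3 + 18x^2 + 12x + 3/2
(E_{2} ∘ E_{-3/2} ∘ D + Δ) f = 24x^3 + 36x^2 + 21x + 3/2
Δ f = 12x^3 + 18x^2 + 12x + 3/2
Δ Δ f = 36x^2 + 72x + 42
(2(Δ ∘ Δ)) f = 72x^2 + 144x + 84
((E_{4})^2 + (E_{2} ∘ E_{-3/2} ∘ D + Δ) + 2(Δ ∘ Δ)) f = 3x^4 + 120x^3 + 1260x^2 + (12615/2)x + 74159/6
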